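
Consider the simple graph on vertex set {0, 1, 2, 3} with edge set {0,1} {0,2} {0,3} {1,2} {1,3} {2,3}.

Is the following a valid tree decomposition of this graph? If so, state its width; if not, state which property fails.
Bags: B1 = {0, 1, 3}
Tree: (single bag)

No — vertex 2 appears in no bag.

A tree decomposition must satisfy three properties: every vertex lies in some bag; for every edge, both endpoints lie together in some bag; and for every vertex, the bags containing it form a connected subtree. Here vertex 2 appears in no bag, so the decomposition is invalid.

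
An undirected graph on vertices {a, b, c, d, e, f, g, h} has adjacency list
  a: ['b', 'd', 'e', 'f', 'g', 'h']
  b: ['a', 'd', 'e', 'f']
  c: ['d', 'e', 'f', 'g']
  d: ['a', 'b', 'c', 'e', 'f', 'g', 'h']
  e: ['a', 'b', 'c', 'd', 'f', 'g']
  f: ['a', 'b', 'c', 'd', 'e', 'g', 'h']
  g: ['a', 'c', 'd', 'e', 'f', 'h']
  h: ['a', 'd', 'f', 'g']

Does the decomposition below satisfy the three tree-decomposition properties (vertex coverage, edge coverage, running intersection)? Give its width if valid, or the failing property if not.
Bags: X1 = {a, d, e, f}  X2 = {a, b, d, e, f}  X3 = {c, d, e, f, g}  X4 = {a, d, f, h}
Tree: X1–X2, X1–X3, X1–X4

A tree decomposition must satisfy three properties: every vertex lies in some bag; for every edge, both endpoints lie together in some bag; and for every vertex, the bags containing it form a connected subtree. Here edge (g,a) lies in no bag, so the decomposition is invalid.

No — edge (g,a) lies in no bag.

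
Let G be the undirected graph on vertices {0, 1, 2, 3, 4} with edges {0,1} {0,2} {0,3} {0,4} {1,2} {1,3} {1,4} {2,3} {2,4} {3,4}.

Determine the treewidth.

4

A width-4 tree decomposition is:
Bags: B1 = {0, 1, 2, 3, 4}
Tree: (single bag)
With just one bag of size 5, the width is 5 − 1 = 4, so tw(G) ≤ 4. For the lower bound, the 5 vertices {0, 1, 2, 3, 4} are pairwise adjacent, and any tree decomposition puts a clique entirely inside one bag — forcing width ≥ 4. Combining the bounds, tw(G) = 4.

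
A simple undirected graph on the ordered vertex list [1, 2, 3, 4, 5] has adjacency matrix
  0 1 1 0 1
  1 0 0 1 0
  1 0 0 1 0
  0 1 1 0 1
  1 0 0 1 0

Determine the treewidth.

A width-2 tree decomposition is:
Bags: B1 = {1, 2, 4}  B2 = {1, 4, 5}  B3 = {1, 3, 4}
Tree: B1–B2, B2–B3
Each bag holds 3 vertices, so the decomposition has width 2, which upper-bounds the treewidth. The edges 4–2–1–5–4 form a cycle, so G is not a tree and its treewidth is at least 2. The upper and lower bounds meet at 2, so that is the treewidth.

2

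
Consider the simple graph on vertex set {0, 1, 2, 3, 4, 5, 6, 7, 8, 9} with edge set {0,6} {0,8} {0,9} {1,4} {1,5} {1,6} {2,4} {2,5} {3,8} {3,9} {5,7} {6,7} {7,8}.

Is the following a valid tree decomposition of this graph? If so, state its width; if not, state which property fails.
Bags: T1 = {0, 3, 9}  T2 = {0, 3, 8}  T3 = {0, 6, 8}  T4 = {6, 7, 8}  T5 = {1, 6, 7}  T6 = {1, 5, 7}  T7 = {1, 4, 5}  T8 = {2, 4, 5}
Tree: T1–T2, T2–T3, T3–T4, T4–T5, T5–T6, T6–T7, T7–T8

Yes; width 2.

Every vertex of G appears in some bag (union = {0, 1, 2, 3, 4, 5, 6, 7, 8, 9}); every edge is covered by a bag; and for each vertex v the set of bags containing v is connected in the bag tree. The decomposition is therefore valid. The largest bag has 3 vertices, so the width is 2.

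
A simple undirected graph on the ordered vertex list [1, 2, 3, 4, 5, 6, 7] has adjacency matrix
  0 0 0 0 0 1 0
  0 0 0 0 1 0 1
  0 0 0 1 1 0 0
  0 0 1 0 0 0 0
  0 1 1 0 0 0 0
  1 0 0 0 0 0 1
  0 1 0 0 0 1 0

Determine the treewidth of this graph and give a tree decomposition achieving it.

Every bag has size at most 2, so the width is 2 − 1 = 1 and tw(G) ≤ 1. Any graph with an edge has treewidth ≥ 1, and G has the edge 4–3. Combining the bounds, tw(G) = 1.

Treewidth 1.
One such decomposition:
Bags: B1 = {3, 4}  B2 = {3, 5}  B3 = {2, 5}  B4 = {2, 7}  B5 = {6, 7}  B6 = {1, 6}
Tree: B1–B2, B2–B3, B3–B4, B4–B5, B5–B6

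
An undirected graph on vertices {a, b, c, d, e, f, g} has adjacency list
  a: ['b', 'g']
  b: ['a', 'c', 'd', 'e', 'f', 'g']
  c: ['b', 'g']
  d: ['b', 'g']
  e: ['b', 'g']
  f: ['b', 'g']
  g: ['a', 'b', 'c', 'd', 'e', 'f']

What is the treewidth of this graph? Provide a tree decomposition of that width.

Treewidth 2.
Bags: B1 = {b, e, g}  B2 = {b, d, g}  B3 = {b, f, g}  B4 = {b, c, g}  B5 = {a, b, g}
Tree: B1–B2, B2–B3, B2–B4, B2–B5

The largest bag has 3 vertices, giving width 2; this decomposition certifies tw(G) ≤ 2. Conversely, {b, d, g} is a clique of size 3, and the vertices of any clique must share a bag in every tree decomposition; so some bag has ≥ 3 vertices and tw(G) ≥ 2. Combining the bounds, tw(G) = 2.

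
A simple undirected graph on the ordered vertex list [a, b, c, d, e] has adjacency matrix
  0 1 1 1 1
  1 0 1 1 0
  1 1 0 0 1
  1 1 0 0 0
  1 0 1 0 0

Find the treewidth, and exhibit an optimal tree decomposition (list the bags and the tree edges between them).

The largest bag has 3 vertices, giving width 2; this decomposition certifies tw(G) ≤ 2. Conversely, {a, b, d} is a clique of size 3, and the vertices of any clique must share a bag in every tree decomposition; so some bag has ≥ 3 vertices and tw(G) ≥ 2. The upper and lower bounds meet at 2, so that is the treewidth.

Treewidth 2.
Bags: B1 = {a, b, c}  B2 = {a, c, e}  B3 = {a, b, d}
Tree: B1–B2, B1–B3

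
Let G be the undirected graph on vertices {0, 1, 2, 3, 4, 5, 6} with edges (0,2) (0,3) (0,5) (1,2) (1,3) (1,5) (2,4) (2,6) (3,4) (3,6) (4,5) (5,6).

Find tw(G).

3

A width-3 tree decomposition is:
Bags: B1 = {2, 3, 5, 6}  B2 = {0, 2, 3, 5}  B3 = {1, 2, 3, 5}  B4 = {2, 3, 4, 5}
Tree: B1–B2, B2–B3, B3–B4
The largest bag has 4 vertices, giving width 3; this decomposition certifies tw(G) ≤ 3. For the lower bound: the 4 vertex sets {5,6}, {0,2}, {3}, {1} are disjoint, each induces a connected subgraph, and every pair is joined by at least one edge of G. Contracting each set to a single vertex therefore yields K_{4} as a minor, and since treewidth is minor-monotone, tw(G) ≥ tw(K_{4}) = 3. The upper and lower bounds meet at 3, so that is the treewidth.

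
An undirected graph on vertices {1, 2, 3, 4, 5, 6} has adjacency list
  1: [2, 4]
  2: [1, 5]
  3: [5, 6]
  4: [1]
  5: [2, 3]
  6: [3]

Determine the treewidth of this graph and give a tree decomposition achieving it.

The largest bag has 2 vertices, giving width 1; this decomposition certifies tw(G) ≤ 1. Since G has at least one edge (e.g. 6–3), it is not an edgeless graph, so tw(G) ≥ 1. Combining the bounds, tw(G) = 1.

Treewidth 1.
One such decomposition:
Bags: B1 = {3, 6}  B2 = {3, 5}  B3 = {2, 5}  B4 = {1, 2}  B5 = {1, 4}
Tree: B1–B2, B2–B3, B3–B4, B4–B5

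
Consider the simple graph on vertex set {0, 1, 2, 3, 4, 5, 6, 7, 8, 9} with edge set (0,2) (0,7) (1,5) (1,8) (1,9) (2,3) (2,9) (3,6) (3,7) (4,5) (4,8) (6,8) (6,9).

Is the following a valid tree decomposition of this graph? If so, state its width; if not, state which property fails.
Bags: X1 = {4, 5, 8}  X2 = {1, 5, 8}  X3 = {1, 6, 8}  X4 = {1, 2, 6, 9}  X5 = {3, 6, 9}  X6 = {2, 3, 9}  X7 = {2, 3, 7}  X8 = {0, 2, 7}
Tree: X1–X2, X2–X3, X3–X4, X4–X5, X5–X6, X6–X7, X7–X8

No — bags containing vertex 2 are not connected in the tree.

A tree decomposition must satisfy three properties: every vertex lies in some bag; for every edge, both endpoints lie together in some bag; and for every vertex, the bags containing it form a connected subtree. Here bags containing vertex 2 are not connected in the tree, so the decomposition is invalid.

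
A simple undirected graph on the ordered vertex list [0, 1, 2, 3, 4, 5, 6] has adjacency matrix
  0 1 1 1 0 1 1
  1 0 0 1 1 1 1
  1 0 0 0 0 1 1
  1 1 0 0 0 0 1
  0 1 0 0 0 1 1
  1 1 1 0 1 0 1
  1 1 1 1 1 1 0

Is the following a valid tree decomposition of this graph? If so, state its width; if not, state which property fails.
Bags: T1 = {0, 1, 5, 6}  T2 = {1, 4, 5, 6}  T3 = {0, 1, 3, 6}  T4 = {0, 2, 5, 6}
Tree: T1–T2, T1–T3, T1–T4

Yes; width 3.

Checking the three conditions: (i) the bags cover all of {0, 1, 2, 3, 4, 5, 6}; (ii) for each edge, some bag contains both endpoints; (iii) the bags containing any fixed vertex form a subtree. All hold, so the decomposition is valid with width 4 − 1 = 3.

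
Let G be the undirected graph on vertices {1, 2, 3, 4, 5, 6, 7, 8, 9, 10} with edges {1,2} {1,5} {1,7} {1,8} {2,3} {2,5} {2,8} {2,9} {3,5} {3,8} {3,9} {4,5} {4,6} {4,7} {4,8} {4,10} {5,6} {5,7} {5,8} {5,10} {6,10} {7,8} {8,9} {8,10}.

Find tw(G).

3

A width-3 tree decomposition is:
Bags: B1 = {1, 5, 7, 8}  B2 = {4, 5, 7, 8}  B3 = {4, 5, 8, 10}  B4 = {1, 2, 5, 8}  B5 = {4, 5, 6, 10}  B6 = {2, 3, 5, 8}  B7 = {2, 3, 8, 9}
Tree: B1–B2, B2–B3, B1–B4, B3–B5, B4–B6, B6–B7
Every bag has size at most 4, so the width is 4 − 1 = 3 and tw(G) ≤ 3. Conversely, {2, 3, 8, 9} is a clique of size 4, and the vertices of any clique must share a bag in every tree decomposition; so some bag has ≥ 4 vertices and tw(G) ≥ 3. Hence tw(G) = 3 exactly.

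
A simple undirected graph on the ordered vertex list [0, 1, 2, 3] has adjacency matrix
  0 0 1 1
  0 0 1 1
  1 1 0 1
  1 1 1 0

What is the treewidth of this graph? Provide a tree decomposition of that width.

Treewidth 2.
Bags: B1 = {1, 2, 3}  B2 = {0, 2, 3}
Tree: B1–B2

Every bag has size at most 3, so the width is 3 − 1 = 2 and tw(G) ≤ 2. For the lower bound, the 3 vertices {0, 2, 3} are pairwise adjacent, and any tree decomposition puts a clique entirely inside one bag — forcing width ≥ 2. Therefore the treewidth is 2.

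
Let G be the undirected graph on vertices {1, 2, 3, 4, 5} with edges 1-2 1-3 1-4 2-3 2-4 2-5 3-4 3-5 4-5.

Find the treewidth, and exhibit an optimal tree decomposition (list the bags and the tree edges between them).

Treewidth 3.
One optimal decomposition is:
Bags: B1 = {1, 2, 3, 4}  B2 = {2, 3, 4, 5}
Tree: B1–B2

Each bag holds 4 vertices, so the decomposition has width 3, which upper-bounds the treewidth. On the other hand G contains the 4-clique {1, 2, 3, 4}. A clique must lie in a single bag of any decomposition, so no decomposition can have width below 3. The upper and lower bounds meet at 3, so that is the treewidth.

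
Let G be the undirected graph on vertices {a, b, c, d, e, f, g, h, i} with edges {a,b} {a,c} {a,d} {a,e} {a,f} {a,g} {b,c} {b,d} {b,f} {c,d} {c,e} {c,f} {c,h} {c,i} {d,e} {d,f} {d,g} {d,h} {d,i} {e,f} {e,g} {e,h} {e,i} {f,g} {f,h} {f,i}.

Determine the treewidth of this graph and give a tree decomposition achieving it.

Each bag holds 5 vertices, so the decomposition has width 4, which upper-bounds the treewidth. Conversely, {a, d, e, f, g} is a clique of size 5, and the vertices of any clique must share a bag in every tree decomposition; so some bag has ≥ 5 vertices and tw(G) ≥ 4. Hence tw(G) = 4 exactly.

Treewidth 4.
Bags: B1 = {a, d, e, f, g}  B2 = {a, c, d, e, f}  B3 = {c, d, e, f, h}  B4 = {c, d, e, f, i}  B5 = {a, b, c, d, f}
Tree: B1–B2, B2–B3, B2–B4, B2–B5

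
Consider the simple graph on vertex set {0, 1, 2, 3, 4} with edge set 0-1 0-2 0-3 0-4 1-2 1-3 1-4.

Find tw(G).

A width-2 tree decomposition is:
Bags: B1 = {0, 1, 2}  B2 = {0, 1, 3}  B3 = {0, 1, 4}
Tree: B1–B2, B2–B3
The largest bag has 3 vertices, giving width 2; this decomposition certifies tw(G) ≤ 2. Conversely, {0, 1, 2} is a clique of size 3, and the vertices of any clique must share a bag in every tree decomposition; so some bag has ≥ 3 vertices and tw(G) ≥ 2. Therefore the treewidth is 2.

2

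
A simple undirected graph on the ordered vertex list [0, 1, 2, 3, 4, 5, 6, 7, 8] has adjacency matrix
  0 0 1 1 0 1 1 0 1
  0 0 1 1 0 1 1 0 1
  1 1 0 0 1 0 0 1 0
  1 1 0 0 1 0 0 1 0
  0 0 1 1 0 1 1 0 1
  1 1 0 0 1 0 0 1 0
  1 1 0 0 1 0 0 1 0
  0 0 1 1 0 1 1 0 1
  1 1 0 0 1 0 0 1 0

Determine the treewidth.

A width-4 tree decomposition is:
Bags: B1 = {0, 1, 2, 4, 7}  B2 = {0, 1, 4, 5, 7}  B3 = {0, 1, 3, 4, 7}  B4 = {0, 1, 4, 7, 8}  B5 = {0, 1, 4, 6, 7}
Tree: B1–B2, B2–B3, B3–B4, B4–B5
Every bag has size at most 5, so the width is 5 − 1 = 4 and tw(G) ≤ 4. For the lower bound: the 5 vertex sets {1,2}, {0,5}, {3,4}, {7}, {8} are disjoint, each induces a connected subgraph, and every pair is joined by at least one edge of G. Contracting each set to a single vertex therefore yields K_{5} as a minor, and since treewidth is minor-monotone, tw(G) ≥ tw(K_{5}) = 4. Hence tw(G) = 4 exactly.

4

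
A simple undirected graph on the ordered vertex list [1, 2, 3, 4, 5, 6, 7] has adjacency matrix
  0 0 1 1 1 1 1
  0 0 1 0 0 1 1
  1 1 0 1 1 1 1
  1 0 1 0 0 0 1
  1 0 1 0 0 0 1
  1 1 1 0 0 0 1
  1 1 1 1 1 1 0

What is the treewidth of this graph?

3

A width-3 tree decomposition is:
Bags: B1 = {1, 3, 6, 7}  B2 = {1, 3, 4, 7}  B3 = {2, 3, 6, 7}  B4 = {1, 3, 5, 7}
Tree: B1–B2, B1–B3, B2–B4
Each bag holds 4 vertices, so the decomposition has width 3, which upper-bounds the treewidth. On the other hand G contains the 4-clique {1, 3, 4, 7}. A clique must lie in a single bag of any decomposition, so no decomposition can have width below 3. The upper and lower bounds meet at 3, so that is the treewidth.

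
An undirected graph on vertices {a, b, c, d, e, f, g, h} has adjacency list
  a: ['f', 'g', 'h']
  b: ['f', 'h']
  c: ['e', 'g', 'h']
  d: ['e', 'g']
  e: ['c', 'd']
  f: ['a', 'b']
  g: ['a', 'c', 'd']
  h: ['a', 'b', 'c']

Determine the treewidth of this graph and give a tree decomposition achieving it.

Each bag holds 3 vertices, so the decomposition has width 2, which upper-bounds the treewidth. For the lower bound, G contains the cycle b–f–a–h–b, so G is not a forest; only forests have treewidth ≤ 1, hence tw(G) ≥ 2. Therefore the treewidth is 2.

Treewidth 2.
One optimal decomposition is:
Bags: B1 = {b, f, h}  B2 = {a, f, h}  B3 = {a, c, h}  B4 = {a, c, g}  B5 = {c, e, g}  B6 = {d, e, g}
Tree: B1–B2, B2–B3, B3–B4, B4–B5, B5–B6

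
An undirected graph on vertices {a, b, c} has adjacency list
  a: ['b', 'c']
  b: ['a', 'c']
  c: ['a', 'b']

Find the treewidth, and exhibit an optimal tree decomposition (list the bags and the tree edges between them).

With just one bag of size 3, the width is 3 − 1 = 2, so tw(G) ≤ 2. For the lower bound, the 3 vertices {a, b, c} are pairwise adjacent, and any tree decomposition puts a clique entirely inside one bag — forcing width ≥ 2. The upper and lower bounds meet at 2, so that is the treewidth.

Treewidth 2.
Bags: B1 = {a, b, c}
Tree: (single bag)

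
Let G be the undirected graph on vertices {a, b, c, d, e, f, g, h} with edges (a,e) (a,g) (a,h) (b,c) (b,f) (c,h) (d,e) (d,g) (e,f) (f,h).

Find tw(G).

A width-2 tree decomposition is:
Bags: B1 = {b, c, f}  B2 = {c, f, h}  B3 = {e, f, h}  B4 = {a, e, h}  B5 = {a, d, e}  B6 = {a, d, g}
Tree: B1–B2, B2–B3, B3–B4, B4–B5, B5–B6
The largest bag has 3 vertices, giving width 2; this decomposition certifies tw(G) ≤ 2. The edges b–c–h–f–b form a cycle, so G is not a tree and its treewidth is at least 2. The upper and lower bounds meet at 2, so that is the treewidth.

2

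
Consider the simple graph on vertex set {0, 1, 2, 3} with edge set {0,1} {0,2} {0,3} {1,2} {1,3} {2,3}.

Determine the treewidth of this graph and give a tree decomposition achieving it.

A single bag containing all 4 vertices is trivially a valid decomposition of width 3. On the other hand G contains the 4-clique {0, 1, 2, 3}. A clique must lie in a single bag of any decomposition, so no decomposition can have width below 3. The upper and lower bounds meet at 3, so that is the treewidth.

Treewidth 3.
Bags: B1 = {0, 1, 2, 3}
Tree: (single bag)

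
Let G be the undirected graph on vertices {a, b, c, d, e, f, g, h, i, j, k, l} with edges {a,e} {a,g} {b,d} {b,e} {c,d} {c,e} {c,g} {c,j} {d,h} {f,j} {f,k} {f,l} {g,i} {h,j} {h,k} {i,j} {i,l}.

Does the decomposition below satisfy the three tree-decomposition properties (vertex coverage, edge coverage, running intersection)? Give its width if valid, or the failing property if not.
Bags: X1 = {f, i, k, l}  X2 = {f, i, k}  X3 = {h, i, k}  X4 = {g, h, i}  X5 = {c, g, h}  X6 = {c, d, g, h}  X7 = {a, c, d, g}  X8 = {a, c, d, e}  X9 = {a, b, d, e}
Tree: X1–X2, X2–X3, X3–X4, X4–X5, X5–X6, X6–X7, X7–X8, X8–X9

A tree decomposition must satisfy three properties: every vertex lies in some bag; for every edge, both endpoints lie together in some bag; and for every vertex, the bags containing it form a connected subtree. Here vertex j appears in no bag, so the decomposition is invalid.

No — vertex j appears in no bag.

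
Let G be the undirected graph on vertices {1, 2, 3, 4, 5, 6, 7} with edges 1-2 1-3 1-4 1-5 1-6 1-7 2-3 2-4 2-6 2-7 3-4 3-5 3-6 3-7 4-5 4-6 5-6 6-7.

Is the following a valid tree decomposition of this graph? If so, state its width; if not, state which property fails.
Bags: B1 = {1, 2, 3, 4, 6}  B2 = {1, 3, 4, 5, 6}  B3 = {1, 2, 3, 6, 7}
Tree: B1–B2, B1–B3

Checking the three conditions: (i) the bags cover all of {1, 2, 3, 4, 5, 6, 7}; (ii) for each edge, some bag contains both endpoints; (iii) the bags containing any fixed vertex form a subtree. All hold, so the decomposition is valid with width 5 − 1 = 4.

Yes; width 4.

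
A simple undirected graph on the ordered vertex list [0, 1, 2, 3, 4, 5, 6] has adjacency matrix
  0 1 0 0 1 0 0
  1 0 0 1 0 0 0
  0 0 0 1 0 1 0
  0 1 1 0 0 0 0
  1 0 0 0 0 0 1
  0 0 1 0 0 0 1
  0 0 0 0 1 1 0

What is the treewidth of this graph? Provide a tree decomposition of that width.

Treewidth 2.
One optimal decomposition is:
Bags: B1 = {2, 5, 6}  B2 = {2, 4, 6}  B3 = {0, 2, 4}  B4 = {0, 1, 2}  B5 = {1, 2, 3}
Tree: B1–B2, B2–B3, B3–B4, B4–B5

Each bag holds 3 vertices, so the decomposition has width 2, which upper-bounds the treewidth. For the lower bound, G contains the cycle 2–5–6–4–0–1–3–2, so G is not a forest; only forests have treewidth ≤ 1, hence tw(G) ≥ 2. Hence tw(G) = 2 exactly.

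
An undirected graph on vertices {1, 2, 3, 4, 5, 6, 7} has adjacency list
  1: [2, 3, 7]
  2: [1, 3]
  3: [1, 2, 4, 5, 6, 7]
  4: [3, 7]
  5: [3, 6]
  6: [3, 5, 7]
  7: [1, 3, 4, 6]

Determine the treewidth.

2

A width-2 tree decomposition is:
Bags: B1 = {3, 6, 7}  B2 = {3, 4, 7}  B3 = {1, 3, 7}  B4 = {1, 2, 3}  B5 = {3, 5, 6}
Tree: B1–B2, B2–B3, B3–B4, B1–B5
The largest bag has 3 vertices, giving width 2; this decomposition certifies tw(G) ≤ 2. On the other hand G contains the 3-clique {1, 2, 3}. A clique must lie in a single bag of any decomposition, so no decomposition can have width below 2. The upper and lower bounds meet at 2, so that is the treewidth.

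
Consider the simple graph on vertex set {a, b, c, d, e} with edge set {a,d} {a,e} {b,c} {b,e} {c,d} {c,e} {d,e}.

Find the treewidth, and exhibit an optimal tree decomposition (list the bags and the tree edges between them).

Treewidth 2.
One such decomposition:
Bags: B1 = {c, d, e}  B2 = {a, d, e}  B3 = {b, c, e}
Tree: B1–B2, B1–B3

Each bag holds 3 vertices, so the decomposition has width 2, which upper-bounds the treewidth. On the other hand G contains the 3-clique {c, d, e}. A clique must lie in a single bag of any decomposition, so no decomposition can have width below 2. The upper and lower bounds meet at 2, so that is the treewidth.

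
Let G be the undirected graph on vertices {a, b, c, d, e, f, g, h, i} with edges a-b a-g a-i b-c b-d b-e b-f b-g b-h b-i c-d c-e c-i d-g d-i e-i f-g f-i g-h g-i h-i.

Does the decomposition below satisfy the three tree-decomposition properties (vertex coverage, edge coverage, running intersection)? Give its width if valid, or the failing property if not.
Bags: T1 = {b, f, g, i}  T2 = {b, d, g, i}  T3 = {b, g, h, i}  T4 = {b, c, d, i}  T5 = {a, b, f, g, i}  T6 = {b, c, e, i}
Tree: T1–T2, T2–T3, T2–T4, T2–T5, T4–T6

No — bags containing vertex f are not connected in the tree.

A tree decomposition must satisfy three properties: every vertex lies in some bag; for every edge, both endpoints lie together in some bag; and for every vertex, the bags containing it form a connected subtree. Here bags containing vertex f are not connected in the tree, so the decomposition is invalid.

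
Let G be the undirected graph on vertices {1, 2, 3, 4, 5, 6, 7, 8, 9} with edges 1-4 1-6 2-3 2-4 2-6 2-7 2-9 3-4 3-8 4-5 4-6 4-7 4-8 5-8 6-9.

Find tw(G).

2

A width-2 tree decomposition is:
Bags: B1 = {3, 4, 8}  B2 = {2, 3, 4}  B3 = {2, 4, 6}  B4 = {2, 4, 7}  B5 = {4, 5, 8}  B6 = {1, 4, 6}  B7 = {2, 6, 9}
Tree: B1–B2, B2–B3, B3–B4, B1–B5, B3–B6, B3–B7
The largest bag has 3 vertices, giving width 2; this decomposition certifies tw(G) ≤ 2. On the other hand G contains the 3-clique {2, 6, 9}. A clique must lie in a single bag of any decomposition, so no decomposition can have width below 2. Combining the bounds, tw(G) = 2.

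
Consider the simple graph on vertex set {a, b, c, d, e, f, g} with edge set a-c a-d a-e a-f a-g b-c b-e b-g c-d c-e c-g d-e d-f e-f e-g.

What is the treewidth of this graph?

3

A width-3 tree decomposition is:
Bags: B1 = {a, c, d, e}  B2 = {a, c, e, g}  B3 = {b, c, e, g}  B4 = {a, d, e, f}
Tree: B1–B2, B2–B3, B1–B4
The largest bag has 4 vertices, giving width 3; this decomposition certifies tw(G) ≤ 3. Conversely, {a, c, d, e} is a clique of size 4, and the vertices of any clique must share a bag in every tree decomposition; so some bag has ≥ 4 vertices and tw(G) ≥ 3. Hence tw(G) = 3 exactly.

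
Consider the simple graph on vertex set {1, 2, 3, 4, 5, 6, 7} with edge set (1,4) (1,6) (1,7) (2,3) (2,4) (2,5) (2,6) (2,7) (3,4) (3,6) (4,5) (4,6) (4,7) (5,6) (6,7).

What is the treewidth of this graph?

A width-3 tree decomposition is:
Bags: B1 = {1, 4, 6, 7}  B2 = {2, 4, 6, 7}  B3 = {2, 3, 4, 6}  B4 = {2, 4, 5, 6}
Tree: B1–B2, B2–B3, B3–B4
Every bag has size at most 4, so the width is 4 − 1 = 3 and tw(G) ≤ 3. For the lower bound, the 4 vertices {1, 4, 6, 7} are pairwise adjacent, and any tree decomposition puts a clique entirely inside one bag — forcing width ≥ 3. Therefore the treewidth is 3.

3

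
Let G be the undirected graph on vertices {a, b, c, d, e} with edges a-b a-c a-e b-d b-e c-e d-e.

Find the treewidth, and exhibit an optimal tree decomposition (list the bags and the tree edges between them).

Treewidth 2.
One optimal decomposition is:
Bags: B1 = {a, c, e}  B2 = {a, b, e}  B3 = {b, d, e}
Tree: B1–B2, B2–B3

Every bag has size at most 3, so the width is 3 − 1 = 2 and tw(G) ≤ 2. For the lower bound, the 3 vertices {b, d, e} are pairwise adjacent, and any tree decomposition puts a clique entirely inside one bag — forcing width ≥ 2. Therefore the treewidth is 2.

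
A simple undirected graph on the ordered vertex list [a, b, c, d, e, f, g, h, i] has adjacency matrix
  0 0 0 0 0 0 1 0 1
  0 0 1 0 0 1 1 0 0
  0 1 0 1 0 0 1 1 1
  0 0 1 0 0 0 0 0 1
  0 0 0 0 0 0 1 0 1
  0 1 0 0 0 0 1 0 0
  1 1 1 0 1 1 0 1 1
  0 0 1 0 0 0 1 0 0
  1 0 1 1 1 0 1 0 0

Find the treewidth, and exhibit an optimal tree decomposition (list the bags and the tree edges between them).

Each bag holds 3 vertices, so the decomposition has width 2, which upper-bounds the treewidth. On the other hand G contains the 3-clique {c, d, i}. A clique must lie in a single bag of any decomposition, so no decomposition can have width below 2. The upper and lower bounds meet at 2, so that is the treewidth.

Treewidth 2.
One optimal decomposition is:
Bags: B1 = {b, c, g}  B2 = {c, g, i}  B3 = {c, d, i}  B4 = {b, f, g}  B5 = {c, g, h}  B6 = {e, g, i}  B7 = {a, g, i}
Tree: B1–B2, B2–B3, B1–B4, B2–B5, B2–B6, B6–B7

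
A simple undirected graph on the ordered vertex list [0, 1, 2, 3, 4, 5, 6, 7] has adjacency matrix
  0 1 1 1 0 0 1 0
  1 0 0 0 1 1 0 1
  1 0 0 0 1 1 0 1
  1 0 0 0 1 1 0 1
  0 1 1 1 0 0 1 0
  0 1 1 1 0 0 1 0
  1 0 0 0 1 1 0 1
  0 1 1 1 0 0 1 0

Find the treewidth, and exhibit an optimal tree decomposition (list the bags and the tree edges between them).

Treewidth 4.
One optimal decomposition is:
Bags: B1 = {0, 1, 2, 3, 6}  B2 = {1, 2, 3, 5, 6}  B3 = {1, 2, 3, 4, 6}  B4 = {1, 2, 3, 6, 7}
Tree: B1–B2, B2–B3, B3–B4

Each bag holds 5 vertices, so the decomposition has width 4, which upper-bounds the treewidth. For the lower bound: the 5 vertex sets {0,2}, {3,5}, {4,6}, {1}, {7} are disjoint, each induces a connected subgraph, and every pair is joined by at least one edge of G. Contracting each set to a single vertex therefore yields K_{5} as a minor, and since treewidth is minor-monotone, tw(G) ≥ tw(K_{5}) = 4. Combining the bounds, tw(G) = 4.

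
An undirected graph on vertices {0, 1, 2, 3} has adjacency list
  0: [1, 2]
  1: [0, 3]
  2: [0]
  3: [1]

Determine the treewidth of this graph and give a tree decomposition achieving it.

The largest bag has 2 vertices, giving width 1; this decomposition certifies tw(G) ≤ 1. G has an edge, so its treewidth is at least 1. Therefore the treewidth is 1.

Treewidth 1.
One optimal decomposition is:
Bags: B1 = {0, 2}  B2 = {0, 1}  B3 = {1, 3}
Tree: B1–B2, B2–B3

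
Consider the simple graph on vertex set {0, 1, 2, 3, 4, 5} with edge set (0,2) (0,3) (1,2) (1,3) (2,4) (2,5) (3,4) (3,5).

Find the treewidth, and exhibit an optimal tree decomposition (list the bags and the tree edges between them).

Each bag holds 3 vertices, so the decomposition has width 2, which upper-bounds the treewidth. For the lower bound, G contains the cycle 3–4–2–5–3, so G is not a forest; only forests have treewidth ≤ 1, hence tw(G) ≥ 2. The upper and lower bounds meet at 2, so that is the treewidth.

Treewidth 2.
Bags: B1 = {2, 3, 4}  B2 = {2, 3, 5}  B3 = {1, 2, 3}  B4 = {0, 2, 3}
Tree: B1–B2, B2–B3, B3–B4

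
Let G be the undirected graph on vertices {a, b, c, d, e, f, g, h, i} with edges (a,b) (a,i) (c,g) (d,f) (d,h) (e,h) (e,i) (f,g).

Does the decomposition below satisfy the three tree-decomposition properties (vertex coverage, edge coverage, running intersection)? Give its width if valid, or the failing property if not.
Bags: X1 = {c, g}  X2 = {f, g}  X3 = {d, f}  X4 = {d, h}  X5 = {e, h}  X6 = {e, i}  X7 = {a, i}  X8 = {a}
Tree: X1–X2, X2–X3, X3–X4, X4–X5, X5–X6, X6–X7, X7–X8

No — vertex b appears in no bag.

A tree decomposition must satisfy three properties: every vertex lies in some bag; for every edge, both endpoints lie together in some bag; and for every vertex, the bags containing it form a connected subtree. Here vertex b appears in no bag, so the decomposition is invalid.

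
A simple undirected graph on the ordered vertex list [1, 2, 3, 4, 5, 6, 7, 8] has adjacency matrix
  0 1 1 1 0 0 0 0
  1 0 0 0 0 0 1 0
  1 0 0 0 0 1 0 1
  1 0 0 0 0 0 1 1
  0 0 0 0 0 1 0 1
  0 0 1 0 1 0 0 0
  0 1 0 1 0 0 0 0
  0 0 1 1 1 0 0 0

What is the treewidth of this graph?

A width-2 tree decomposition is:
Bags: B1 = {1, 2, 7}  B2 = {1, 4, 7}  B3 = {1, 3, 4}  B4 = {3, 4, 8}  B5 = {3, 6, 8}  B6 = {5, 6, 8}
Tree: B1–B2, B2–B3, B3–B4, B4–B5, B5–B6
The largest bag has 3 vertices, giving width 2; this decomposition certifies tw(G) ≤ 2. The edges 2–7–4–1–2 form a cycle, so G is not a tree and its treewidth is at least 2. Hence tw(G) = 2 exactly.

2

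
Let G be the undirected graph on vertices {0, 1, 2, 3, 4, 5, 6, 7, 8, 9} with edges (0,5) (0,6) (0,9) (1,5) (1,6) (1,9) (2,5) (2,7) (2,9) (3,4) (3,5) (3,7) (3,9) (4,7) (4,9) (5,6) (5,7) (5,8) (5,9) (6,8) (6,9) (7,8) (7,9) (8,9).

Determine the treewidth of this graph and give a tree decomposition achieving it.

Every bag has size at most 4, so the width is 4 − 1 = 3 and tw(G) ≤ 3. For the lower bound, the 4 vertices {3, 4, 7, 9} are pairwise adjacent, and any tree decomposition puts a clique entirely inside one bag — forcing width ≥ 3. The upper and lower bounds meet at 3, so that is the treewidth.

Treewidth 3.
One such decomposition:
Bags: B1 = {0, 5, 6, 9}  B2 = {5, 6, 8, 9}  B3 = {5, 7, 8, 9}  B4 = {2, 5, 7, 9}  B5 = {3, 5, 7, 9}  B6 = {3, 4, 7, 9}  B7 = {1, 5, 6, 9}
Tree: B1–B2, B2–B3, B3–B4, B4–B5, B5–B6, B2–B7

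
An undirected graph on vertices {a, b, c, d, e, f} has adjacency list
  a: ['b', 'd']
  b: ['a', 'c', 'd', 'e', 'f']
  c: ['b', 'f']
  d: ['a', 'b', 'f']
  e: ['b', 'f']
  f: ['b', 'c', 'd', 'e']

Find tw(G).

2

A width-2 tree decomposition is:
Bags: B1 = {b, d, f}  B2 = {b, c, f}  B3 = {a, b, d}  B4 = {b, e, f}
Tree: B1–B2, B1–B3, B1–B4
Each bag holds 3 vertices, so the decomposition has width 2, which upper-bounds the treewidth. Conversely, {a, b, d} is a clique of size 3, and the vertices of any clique must share a bag in every tree decomposition; so some bag has ≥ 3 vertices and tw(G) ≥ 2. Combining the bounds, tw(G) = 2.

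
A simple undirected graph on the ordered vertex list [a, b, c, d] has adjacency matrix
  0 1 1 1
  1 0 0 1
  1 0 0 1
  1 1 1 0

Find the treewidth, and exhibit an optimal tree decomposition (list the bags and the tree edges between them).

The largest bag has 3 vertices, giving width 2; this decomposition certifies tw(G) ≤ 2. For the lower bound, the 3 vertices {a, c, d} are pairwise adjacent, and any tree decomposition puts a clique entirely inside one bag — forcing width ≥ 2. Therefore the treewidth is 2.

Treewidth 2.
One such decomposition:
Bags: B1 = {a, b, d}  B2 = {a, c, d}
Tree: B1–B2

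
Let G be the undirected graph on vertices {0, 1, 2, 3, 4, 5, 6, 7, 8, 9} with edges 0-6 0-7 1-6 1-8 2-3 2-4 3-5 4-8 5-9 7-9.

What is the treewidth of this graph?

2

A width-2 tree decomposition is:
Bags: B1 = {2, 3, 5}  B2 = {2, 5, 9}  B3 = {2, 7, 9}  B4 = {0, 2, 7}  B5 = {0, 2, 6}  B6 = {1, 2, 6}  B7 = {1, 2, 8}  B8 = {2, 4, 8}
Tree: B1–B2, B2–B3, B3–B4, B4–B5, B5–B6, B6–B7, B7–B8
The largest bag has 3 vertices, giving width 2; this decomposition certifies tw(G) ≤ 2. Since 2–3–5–9–7–0–6–1–8–4–2 is a cycle in G, G is not acyclic. Forests are exactly the graphs of treewidth ≤ 1, so tw(G) ≥ 2. The upper and lower bounds meet at 2, so that is the treewidth.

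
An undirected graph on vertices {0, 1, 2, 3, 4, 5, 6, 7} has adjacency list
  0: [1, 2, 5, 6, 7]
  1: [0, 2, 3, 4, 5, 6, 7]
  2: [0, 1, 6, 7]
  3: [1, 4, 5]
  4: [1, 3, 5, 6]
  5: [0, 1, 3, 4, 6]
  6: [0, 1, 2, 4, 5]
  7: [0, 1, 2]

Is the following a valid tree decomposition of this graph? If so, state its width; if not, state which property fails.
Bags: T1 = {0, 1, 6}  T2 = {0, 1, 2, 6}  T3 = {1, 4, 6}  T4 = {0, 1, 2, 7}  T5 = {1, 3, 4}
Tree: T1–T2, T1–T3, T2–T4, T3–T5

A tree decomposition must satisfy three properties: every vertex lies in some bag; for every edge, both endpoints lie together in some bag; and for every vertex, the bags containing it form a connected subtree. Here vertex 5 appears in no bag, so the decomposition is invalid.

No — vertex 5 appears in no bag.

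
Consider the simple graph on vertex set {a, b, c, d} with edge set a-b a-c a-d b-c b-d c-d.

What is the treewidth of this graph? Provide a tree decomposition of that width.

Treewidth 3.
One optimal decomposition is:
Bags: B1 = {a, b, c, d}
Tree: (single bag)

With just one bag of size 4, the width is 4 − 1 = 3, so tw(G) ≤ 3. On the other hand G contains the 4-clique {a, b, c, d}. A clique must lie in a single bag of any decomposition, so no decomposition can have width below 3. Therefore the treewidth is 3.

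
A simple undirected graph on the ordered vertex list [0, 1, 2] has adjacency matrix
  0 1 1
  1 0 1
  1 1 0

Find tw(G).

A width-2 tree decomposition is:
Bags: B1 = {0, 1, 2}
Tree: (single bag)
With just one bag of size 3, the width is 3 − 1 = 2, so tw(G) ≤ 2. For the lower bound, the 3 vertices {0, 1, 2} are pairwise adjacent, and any tree decomposition puts a clique entirely inside one bag — forcing width ≥ 2. Combining the bounds, tw(G) = 2.

2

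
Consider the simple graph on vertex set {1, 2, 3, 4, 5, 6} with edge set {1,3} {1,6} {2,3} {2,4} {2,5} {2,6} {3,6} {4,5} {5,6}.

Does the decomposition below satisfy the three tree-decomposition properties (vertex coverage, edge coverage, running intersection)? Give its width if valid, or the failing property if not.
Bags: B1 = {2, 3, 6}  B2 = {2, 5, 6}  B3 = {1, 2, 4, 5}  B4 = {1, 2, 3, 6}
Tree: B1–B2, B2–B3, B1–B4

A tree decomposition must satisfy three properties: every vertex lies in some bag; for every edge, both endpoints lie together in some bag; and for every vertex, the bags containing it form a connected subtree. Here bags containing vertex 1 are not connected in the tree, so the decomposition is invalid.

No — bags containing vertex 1 are not connected in the tree.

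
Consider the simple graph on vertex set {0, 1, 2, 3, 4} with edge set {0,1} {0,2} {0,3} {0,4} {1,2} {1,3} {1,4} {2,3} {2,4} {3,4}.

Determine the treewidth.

A width-4 tree decomposition is:
Bags: B1 = {0, 1, 2, 3, 4}
Tree: (single bag)
A single bag containing all 5 vertices is trivially a valid decomposition of width 4. On the other hand G contains the 5-clique {0, 1, 2, 3, 4}. A clique must lie in a single bag of any decomposition, so no decomposition can have width below 4. Combining the bounds, tw(G) = 4.

4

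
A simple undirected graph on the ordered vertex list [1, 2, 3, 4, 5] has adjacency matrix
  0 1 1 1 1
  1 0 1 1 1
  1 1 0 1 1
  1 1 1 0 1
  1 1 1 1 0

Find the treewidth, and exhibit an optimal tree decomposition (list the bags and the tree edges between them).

Treewidth 4.
One optimal decomposition is:
Bags: B1 = {1, 2, 3, 4, 5}
Tree: (single bag)

With just one bag of size 5, the width is 5 − 1 = 4, so tw(G) ≤ 4. For the lower bound, the 5 vertices {1, 2, 3, 4, 5} are pairwise adjacent, and any tree decomposition puts a clique entirely inside one bag — forcing width ≥ 4. Therefore the treewidth is 4.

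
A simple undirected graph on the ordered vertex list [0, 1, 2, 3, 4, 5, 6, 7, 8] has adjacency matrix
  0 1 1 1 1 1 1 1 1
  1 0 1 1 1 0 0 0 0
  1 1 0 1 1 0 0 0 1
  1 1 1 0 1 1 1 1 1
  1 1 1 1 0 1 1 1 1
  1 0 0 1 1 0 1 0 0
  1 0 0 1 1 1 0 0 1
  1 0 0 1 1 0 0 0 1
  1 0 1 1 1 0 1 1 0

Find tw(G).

A width-4 tree decomposition is:
Bags: B1 = {0, 2, 3, 4, 8}  B2 = {0, 3, 4, 6, 8}  B3 = {0, 1, 2, 3, 4}  B4 = {0, 3, 4, 7, 8}  B5 = {0, 3, 4, 5, 6}
Tree: B1–B2, B1–B3, B1–B4, B2–B5
Every bag has size at most 5, so the width is 5 − 1 = 4 and tw(G) ≤ 4. On the other hand G contains the 5-clique {0, 2, 3, 4, 8}. A clique must lie in a single bag of any decomposition, so no decomposition can have width below 4. Therefore the treewidth is 4.

4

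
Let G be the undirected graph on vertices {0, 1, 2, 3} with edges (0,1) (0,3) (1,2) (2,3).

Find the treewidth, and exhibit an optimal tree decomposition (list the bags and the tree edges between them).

Treewidth 2.
One such decomposition:
Bags: B1 = {0, 2, 3}  B2 = {0, 1, 2}
Tree: B1–B2

Every bag has size at most 3, so the width is 3 − 1 = 2 and tw(G) ≤ 2. The edges 0–3–2–1–0 form a cycle, so G is not a tree and its treewidth is at least 2. Hence tw(G) = 2 exactly.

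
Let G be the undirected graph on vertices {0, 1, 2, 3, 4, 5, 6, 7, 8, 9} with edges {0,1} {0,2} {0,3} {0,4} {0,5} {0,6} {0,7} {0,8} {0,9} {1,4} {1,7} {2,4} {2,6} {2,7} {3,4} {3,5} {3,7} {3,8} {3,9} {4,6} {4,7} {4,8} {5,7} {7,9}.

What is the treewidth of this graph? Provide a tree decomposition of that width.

Treewidth 3.
One optimal decomposition is:
Bags: B1 = {0, 3, 4, 7}  B2 = {0, 3, 4, 8}  B3 = {0, 3, 7, 9}  B4 = {0, 2, 4, 7}  B5 = {0, 3, 5, 7}  B6 = {0, 2, 4, 6}  B7 = {0, 1, 4, 7}
Tree: B1–B2, B1–B3, B1–B4, B1–B5, B4–B6, B1–B7

The largest bag has 4 vertices, giving width 3; this decomposition certifies tw(G) ≤ 3. Conversely, {0, 3, 7, 9} is a clique of size 4, and the vertices of any clique must share a bag in every tree decomposition; so some bag has ≥ 4 vertices and tw(G) ≥ 3. Combining the bounds, tw(G) = 3.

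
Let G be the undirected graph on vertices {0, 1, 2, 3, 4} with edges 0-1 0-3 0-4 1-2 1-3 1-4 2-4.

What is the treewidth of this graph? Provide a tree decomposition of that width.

The largest bag has 3 vertices, giving width 2; this decomposition certifies tw(G) ≤ 2. For the lower bound, the 3 vertices {0, 1, 3} are pairwise adjacent, and any tree decomposition puts a clique entirely inside one bag — forcing width ≥ 2. The upper and lower bounds meet at 2, so that is the treewidth.

Treewidth 2.
Bags: B1 = {0, 1, 4}  B2 = {1, 2, 4}  B3 = {0, 1, 3}
Tree: B1–B2, B1–B3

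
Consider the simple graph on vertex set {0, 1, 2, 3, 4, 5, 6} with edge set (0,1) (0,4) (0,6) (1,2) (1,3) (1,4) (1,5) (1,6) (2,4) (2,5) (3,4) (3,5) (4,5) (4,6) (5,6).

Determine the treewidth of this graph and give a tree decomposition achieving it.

Treewidth 3.
One optimal decomposition is:
Bags: B1 = {1, 4, 5, 6}  B2 = {1, 3, 4, 5}  B3 = {1, 2, 4, 5}  B4 = {0, 1, 4, 6}
Tree: B1–B2, B2–B3, B1–B4

Each bag holds 4 vertices, so the decomposition has width 3, which upper-bounds the treewidth. For the lower bound, the 4 vertices {0, 1, 4, 6} are pairwise adjacent, and any tree decomposition puts a clique entirely inside one bag — forcing width ≥ 3. The upper and lower bounds meet at 3, so that is the treewidth.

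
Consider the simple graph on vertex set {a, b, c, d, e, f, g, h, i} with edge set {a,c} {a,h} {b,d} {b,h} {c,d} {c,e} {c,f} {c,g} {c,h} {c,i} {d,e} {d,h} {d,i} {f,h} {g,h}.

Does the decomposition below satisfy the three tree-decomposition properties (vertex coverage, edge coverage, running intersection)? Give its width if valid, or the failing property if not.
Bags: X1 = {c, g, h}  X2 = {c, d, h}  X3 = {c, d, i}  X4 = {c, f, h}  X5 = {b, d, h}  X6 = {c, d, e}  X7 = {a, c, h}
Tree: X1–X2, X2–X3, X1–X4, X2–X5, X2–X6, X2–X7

Checking the three conditions: (i) the bags cover all of {a, b, c, d, e, f, g, h, i}; (ii) for each edge, some bag contains both endpoints; (iii) the bags containing any fixed vertex form a subtree. All hold, so the decomposition is valid with width 3 − 1 = 2.

Yes; width 2.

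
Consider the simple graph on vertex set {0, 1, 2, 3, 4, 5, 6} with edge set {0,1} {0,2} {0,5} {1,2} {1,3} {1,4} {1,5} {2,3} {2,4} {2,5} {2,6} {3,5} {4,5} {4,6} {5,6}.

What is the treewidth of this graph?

3

A width-3 tree decomposition is:
Bags: B1 = {1, 2, 4, 5}  B2 = {1, 2, 3, 5}  B3 = {2, 4, 5, 6}  B4 = {0, 1, 2, 5}
Tree: B1–B2, B1–B3, B2–B4
The largest bag has 4 vertices, giving width 3; this decomposition certifies tw(G) ≤ 3. For the lower bound, the 4 vertices {0, 1, 2, 5} are pairwise adjacent, and any tree decomposition puts a clique entirely inside one bag — forcing width ≥ 3. Hence tw(G) = 3 exactly.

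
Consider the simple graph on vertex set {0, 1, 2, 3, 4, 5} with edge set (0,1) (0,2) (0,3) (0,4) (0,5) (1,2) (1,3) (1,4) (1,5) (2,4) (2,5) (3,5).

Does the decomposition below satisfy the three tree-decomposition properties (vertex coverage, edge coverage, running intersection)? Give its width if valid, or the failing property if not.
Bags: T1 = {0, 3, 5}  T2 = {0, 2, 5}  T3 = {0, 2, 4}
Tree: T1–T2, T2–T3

A tree decomposition must satisfy three properties: every vertex lies in some bag; for every edge, both endpoints lie together in some bag; and for every vertex, the bags containing it form a connected subtree. Here vertex 1 appears in no bag, so the decomposition is invalid.

No — vertex 1 appears in no bag.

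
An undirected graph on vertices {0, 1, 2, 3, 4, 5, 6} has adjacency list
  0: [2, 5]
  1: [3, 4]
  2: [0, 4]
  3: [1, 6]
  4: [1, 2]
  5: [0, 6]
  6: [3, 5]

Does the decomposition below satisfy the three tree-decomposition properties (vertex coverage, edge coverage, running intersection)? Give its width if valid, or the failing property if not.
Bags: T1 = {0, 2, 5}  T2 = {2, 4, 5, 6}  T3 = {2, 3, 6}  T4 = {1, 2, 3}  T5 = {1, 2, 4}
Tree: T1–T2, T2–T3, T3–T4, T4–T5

No — bags containing vertex 4 are not connected in the tree.

A tree decomposition must satisfy three properties: every vertex lies in some bag; for every edge, both endpoints lie together in some bag; and for every vertex, the bags containing it form a connected subtree. Here bags containing vertex 4 are not connected in the tree, so the decomposition is invalid.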